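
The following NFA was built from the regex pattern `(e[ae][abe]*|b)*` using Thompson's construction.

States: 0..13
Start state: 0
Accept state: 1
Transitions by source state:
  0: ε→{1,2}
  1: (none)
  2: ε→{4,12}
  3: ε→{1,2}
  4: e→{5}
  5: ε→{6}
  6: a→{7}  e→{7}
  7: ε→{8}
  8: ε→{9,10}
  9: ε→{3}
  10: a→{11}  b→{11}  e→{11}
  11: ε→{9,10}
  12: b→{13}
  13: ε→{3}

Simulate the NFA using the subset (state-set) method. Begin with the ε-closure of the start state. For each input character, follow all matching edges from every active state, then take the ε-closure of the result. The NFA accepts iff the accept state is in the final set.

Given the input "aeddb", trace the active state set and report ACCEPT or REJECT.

start: ε-closure({0}) = {0,1,2,4,12}
'a' @ 1: {}  — no active states
rest 'eddb' ignored (set empty)
end set {} — state 1 not in

Answer: REJECT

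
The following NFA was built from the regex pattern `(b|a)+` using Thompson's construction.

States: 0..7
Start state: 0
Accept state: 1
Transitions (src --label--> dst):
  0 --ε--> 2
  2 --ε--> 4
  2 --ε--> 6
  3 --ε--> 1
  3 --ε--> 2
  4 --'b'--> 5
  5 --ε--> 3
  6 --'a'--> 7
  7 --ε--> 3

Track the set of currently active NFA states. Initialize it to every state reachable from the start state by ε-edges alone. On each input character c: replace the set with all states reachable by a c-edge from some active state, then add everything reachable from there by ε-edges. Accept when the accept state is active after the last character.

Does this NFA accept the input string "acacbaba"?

Answer: REJECT

Derivation:
start: ε-closure({0}) = {0,2,4,6}
'a' @ 1: {1,2,3,4,6,7}  [accepting]
'c' @ 2: {}  — state set empty
rest 'acbaba' ignored (set empty)
final: {}; accept 1 not in set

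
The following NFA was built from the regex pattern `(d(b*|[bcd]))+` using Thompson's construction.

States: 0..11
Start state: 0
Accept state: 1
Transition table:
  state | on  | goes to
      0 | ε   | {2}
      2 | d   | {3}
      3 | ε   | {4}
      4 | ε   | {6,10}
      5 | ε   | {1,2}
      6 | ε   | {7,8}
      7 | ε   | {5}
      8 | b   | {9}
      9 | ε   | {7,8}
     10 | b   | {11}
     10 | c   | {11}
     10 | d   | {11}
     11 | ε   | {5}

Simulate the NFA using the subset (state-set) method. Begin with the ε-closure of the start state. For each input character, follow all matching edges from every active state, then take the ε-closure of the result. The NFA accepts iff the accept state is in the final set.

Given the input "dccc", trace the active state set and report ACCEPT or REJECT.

Answer: REJECT

Trace:
S₀ = ε-closure({0}) = {0,2}
'd' @ 1: {1,2,3,4,5,6,7,8,10}  (accept∈set)
'c' @ 2: {1,2,5,11}  (accept∈set)
'c' @ 3: {}  — dead — no transitions
rest 'c' ignored (set empty)
final: {}; accept 1 not in set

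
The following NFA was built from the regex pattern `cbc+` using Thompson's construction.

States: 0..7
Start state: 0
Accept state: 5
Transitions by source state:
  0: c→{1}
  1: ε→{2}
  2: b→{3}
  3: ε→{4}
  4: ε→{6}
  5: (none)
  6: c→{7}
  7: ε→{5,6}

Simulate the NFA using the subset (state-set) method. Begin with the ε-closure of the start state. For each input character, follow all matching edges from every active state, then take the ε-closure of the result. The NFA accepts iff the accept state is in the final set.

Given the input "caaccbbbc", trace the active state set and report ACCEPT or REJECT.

initial (ε-close {0}): {0}
'c' @ 1: {1,2}
'a' @ 2: {}  — no active states
rest 'accbbbc' ignored (set empty)
after full input: {}  (accept=5 not in)

Answer: REJECT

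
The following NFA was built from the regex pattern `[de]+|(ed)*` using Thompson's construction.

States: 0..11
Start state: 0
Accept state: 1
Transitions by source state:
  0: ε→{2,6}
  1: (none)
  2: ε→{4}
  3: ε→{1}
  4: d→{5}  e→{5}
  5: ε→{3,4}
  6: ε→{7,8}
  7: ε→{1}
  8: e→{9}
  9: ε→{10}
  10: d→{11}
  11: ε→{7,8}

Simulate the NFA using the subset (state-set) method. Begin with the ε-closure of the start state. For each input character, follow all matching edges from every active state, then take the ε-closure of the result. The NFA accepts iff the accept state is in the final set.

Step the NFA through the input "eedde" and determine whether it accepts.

Answer: ACCEPT

Derivation:
initial (ε-close {0}): {0,1,2,4,6,7,8}
'e' @ 1: {1,3,4,5,9,10}  ✓accept
'e' @ 2: {1,3,4,5}  ✓accept
'd' @ 3: {1,3,4,5}  ✓accept
'd' @ 4: {1,3,4,5}  ✓accept
'e' @ 5: {1,3,4,5}  ✓accept
final: {1,3,4,5}; accept 1 in set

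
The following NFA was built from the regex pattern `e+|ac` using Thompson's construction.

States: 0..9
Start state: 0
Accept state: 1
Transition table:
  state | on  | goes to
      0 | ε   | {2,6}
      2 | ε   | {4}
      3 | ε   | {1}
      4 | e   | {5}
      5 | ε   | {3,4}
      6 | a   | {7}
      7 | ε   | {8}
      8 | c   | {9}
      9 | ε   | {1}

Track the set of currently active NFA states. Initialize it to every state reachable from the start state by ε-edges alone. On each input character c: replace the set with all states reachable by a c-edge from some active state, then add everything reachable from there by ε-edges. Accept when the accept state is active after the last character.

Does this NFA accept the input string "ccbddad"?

Answer: REJECT

Trace:
start: ε-closure({0}) = {0,2,4,6}
'c' @ 1: {}  — no active states
rest 'cbddad' ignored (set empty)
after full input: {}  (accept=1 not in)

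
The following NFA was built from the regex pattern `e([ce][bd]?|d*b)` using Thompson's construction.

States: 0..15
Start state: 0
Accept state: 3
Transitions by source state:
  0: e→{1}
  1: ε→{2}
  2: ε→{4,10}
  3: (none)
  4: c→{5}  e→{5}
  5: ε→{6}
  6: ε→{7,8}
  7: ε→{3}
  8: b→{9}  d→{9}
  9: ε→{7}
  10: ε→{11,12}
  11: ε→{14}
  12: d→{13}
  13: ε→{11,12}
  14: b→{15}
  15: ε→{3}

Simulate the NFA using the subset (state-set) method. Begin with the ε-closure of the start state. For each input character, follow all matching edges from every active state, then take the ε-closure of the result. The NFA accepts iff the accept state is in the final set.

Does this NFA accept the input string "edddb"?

Answer: ACCEPT

Derivation:
S₀ = ε-closure({0}) = {0}
'e' @ 1: {1,2,4,10,11,12,14}
'd' @ 2: {11,12,13,14}
'd' @ 3: {11,12,13,14}
'd' @ 4: {11,12,13,14}
'b' @ 5: {3,15}  (accept∈set)
after full input: {3,15}  (accept=3 in)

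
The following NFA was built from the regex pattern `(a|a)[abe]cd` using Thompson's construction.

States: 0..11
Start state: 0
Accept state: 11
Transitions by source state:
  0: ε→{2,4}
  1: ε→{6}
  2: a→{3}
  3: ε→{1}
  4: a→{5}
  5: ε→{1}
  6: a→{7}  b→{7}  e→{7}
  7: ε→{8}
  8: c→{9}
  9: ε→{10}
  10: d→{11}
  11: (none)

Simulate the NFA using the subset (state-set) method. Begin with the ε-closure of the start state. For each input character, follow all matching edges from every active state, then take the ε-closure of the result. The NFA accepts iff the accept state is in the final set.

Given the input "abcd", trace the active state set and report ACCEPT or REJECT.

start: ε-closure({0}) = {0,2,4}
'a' @ 1: {1,3,5,6}
'b' @ 2: {7,8}
'c' @ 3: {9,10}
'd' @ 4: {11}  (accept∈set)
end set {11} — state 11 in

Answer: ACCEPT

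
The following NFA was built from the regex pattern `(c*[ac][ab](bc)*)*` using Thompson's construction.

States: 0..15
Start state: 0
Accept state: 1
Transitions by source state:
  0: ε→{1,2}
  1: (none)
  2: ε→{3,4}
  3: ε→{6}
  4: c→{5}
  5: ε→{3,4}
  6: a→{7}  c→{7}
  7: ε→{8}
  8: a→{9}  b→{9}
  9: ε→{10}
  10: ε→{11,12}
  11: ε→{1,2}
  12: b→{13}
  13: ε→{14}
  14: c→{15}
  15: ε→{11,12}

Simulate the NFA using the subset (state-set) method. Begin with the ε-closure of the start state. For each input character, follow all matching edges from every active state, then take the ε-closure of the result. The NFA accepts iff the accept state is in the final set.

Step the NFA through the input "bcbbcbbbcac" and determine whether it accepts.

Answer: REJECT

Steps:
start: ε-closure({0}) = {0,1,2,3,4,6}
'b' @ 1: {}  — state set empty
rest 'cbbcbbbcac' ignored (set empty)
end set {} — state 1 not in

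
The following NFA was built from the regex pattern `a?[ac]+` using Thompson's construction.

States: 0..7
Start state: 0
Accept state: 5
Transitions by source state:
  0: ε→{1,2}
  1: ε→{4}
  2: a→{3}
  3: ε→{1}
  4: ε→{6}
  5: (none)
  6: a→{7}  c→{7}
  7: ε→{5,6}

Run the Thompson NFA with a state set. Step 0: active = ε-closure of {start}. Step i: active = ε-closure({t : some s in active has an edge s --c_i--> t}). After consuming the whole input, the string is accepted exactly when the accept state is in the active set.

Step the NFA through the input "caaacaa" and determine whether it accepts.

initial (ε-close {0}): {0,1,2,4,6}
'c' @ 1: {5,6,7}  (accept∈set)
'a' @ 2: {5,6,7}  (accept∈set)
'a' @ 3: {5,6,7}  (accept∈set)
'a' @ 4: {5,6,7}  (accept∈set)
'c' @ 5: {5,6,7}  (accept∈set)
'a' @ 6: {5,6,7}  (accept∈set)
'a' @ 7: {5,6,7}  (accept∈set)
final: {5,6,7}; accept 5 in set

Answer: ACCEPT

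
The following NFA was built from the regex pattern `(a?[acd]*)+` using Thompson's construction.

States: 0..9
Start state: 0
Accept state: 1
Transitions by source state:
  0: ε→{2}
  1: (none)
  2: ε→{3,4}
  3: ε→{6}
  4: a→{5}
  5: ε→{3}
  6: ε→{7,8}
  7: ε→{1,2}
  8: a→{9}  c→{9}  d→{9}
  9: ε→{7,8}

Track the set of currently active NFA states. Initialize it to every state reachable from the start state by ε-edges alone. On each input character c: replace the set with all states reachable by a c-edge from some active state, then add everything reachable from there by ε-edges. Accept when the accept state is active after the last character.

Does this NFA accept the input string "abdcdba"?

Answer: REJECT

Steps:
initial (ε-close {0}): {0,1,2,3,4,6,7,8}
'a' @ 1: {1,2,3,4,5,6,7,8,9}  ✓accept
'b' @ 2: {}  — state set empty
rest 'dcdba' ignored (set empty)
end set {} — state 1 not in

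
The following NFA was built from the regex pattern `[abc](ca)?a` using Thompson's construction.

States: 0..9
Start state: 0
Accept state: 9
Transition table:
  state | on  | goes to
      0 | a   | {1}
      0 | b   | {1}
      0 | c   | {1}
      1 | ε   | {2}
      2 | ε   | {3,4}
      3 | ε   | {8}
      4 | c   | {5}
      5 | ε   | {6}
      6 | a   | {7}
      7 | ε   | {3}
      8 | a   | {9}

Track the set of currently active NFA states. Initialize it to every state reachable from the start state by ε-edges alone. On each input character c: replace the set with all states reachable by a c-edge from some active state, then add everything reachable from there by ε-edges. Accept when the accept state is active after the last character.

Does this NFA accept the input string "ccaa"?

initial (ε-close {0}): {0}
'c' @ 1: {1,2,3,4,8}
'c' @ 2: {5,6}
'a' @ 3: {3,7,8}
'a' @ 4: {9}  (accept∈set)
end set {9} — state 9 in

Answer: ACCEPT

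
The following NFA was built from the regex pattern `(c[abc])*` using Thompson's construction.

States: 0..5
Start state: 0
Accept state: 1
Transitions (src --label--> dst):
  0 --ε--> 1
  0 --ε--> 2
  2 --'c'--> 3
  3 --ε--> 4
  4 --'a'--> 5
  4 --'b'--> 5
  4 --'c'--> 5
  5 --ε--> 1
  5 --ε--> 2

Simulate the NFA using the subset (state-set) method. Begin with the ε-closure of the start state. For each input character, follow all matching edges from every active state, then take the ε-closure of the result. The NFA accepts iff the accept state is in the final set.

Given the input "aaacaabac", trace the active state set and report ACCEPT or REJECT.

Answer: REJECT

Trace:
initial (ε-close {0}): {0,1,2}
'a' @ 1: {}  — state set empty
rest 'aacaabac' ignored (set empty)
after full input: {}  (accept=1 not in)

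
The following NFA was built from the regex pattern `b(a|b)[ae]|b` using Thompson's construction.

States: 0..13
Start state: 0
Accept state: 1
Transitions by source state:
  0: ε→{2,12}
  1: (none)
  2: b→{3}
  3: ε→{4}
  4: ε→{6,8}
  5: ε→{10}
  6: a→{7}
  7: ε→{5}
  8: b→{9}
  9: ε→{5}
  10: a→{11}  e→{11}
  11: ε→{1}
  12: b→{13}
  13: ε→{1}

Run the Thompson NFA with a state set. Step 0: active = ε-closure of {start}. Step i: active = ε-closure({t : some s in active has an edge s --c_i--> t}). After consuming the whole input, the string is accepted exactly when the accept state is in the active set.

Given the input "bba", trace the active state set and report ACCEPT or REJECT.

Answer: ACCEPT

Trace:
start: ε-closure({0}) = {0,2,12}
'b' @ 1: {1,3,4,6,8,13}  (accept∈set)
'b' @ 2: {5,9,10}
'a' @ 3: {1,11}  (accept∈set)
end set {1,11} — state 1 in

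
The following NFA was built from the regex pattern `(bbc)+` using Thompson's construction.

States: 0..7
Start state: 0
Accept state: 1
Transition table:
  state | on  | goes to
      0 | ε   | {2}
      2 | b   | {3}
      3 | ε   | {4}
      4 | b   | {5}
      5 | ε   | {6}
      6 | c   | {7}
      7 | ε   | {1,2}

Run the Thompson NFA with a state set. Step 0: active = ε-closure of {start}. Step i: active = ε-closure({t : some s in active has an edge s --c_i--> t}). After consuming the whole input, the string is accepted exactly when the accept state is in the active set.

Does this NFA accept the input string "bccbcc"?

Answer: REJECT

Steps:
S₀ = ε-closure({0}) = {0,2}
'b' @ 1: {3,4}
'c' @ 2: {}  — no active states
rest 'cbcc' ignored (set empty)
end set {} — state 1 not in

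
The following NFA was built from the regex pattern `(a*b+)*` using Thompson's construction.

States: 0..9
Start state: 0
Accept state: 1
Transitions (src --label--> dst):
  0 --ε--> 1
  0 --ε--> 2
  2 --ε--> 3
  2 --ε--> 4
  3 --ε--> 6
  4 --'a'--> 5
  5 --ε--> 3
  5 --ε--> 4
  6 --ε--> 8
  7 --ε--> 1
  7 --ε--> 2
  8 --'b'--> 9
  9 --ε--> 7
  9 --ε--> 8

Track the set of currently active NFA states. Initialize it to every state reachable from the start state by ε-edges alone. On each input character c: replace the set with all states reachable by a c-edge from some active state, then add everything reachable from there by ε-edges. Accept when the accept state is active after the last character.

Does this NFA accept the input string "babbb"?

Answer: ACCEPT

Derivation:
S₀ = ε-closure({0}) = {0,1,2,3,4,6,8}
'b' @ 1: {1,2,3,4,6,7,8,9}  ✓accept
'a' @ 2: {3,4,5,6,8}
'b' @ 3: {1,2,3,4,6,7,8,9}  ✓accept
'b' @ 4: {1,2,3,4,6,7,8,9}  ✓accept
'b' @ 5: {1,2,3,4,6,7,8,9}  ✓accept
end set {1,2,3,4,6,7,8,9} — state 1 in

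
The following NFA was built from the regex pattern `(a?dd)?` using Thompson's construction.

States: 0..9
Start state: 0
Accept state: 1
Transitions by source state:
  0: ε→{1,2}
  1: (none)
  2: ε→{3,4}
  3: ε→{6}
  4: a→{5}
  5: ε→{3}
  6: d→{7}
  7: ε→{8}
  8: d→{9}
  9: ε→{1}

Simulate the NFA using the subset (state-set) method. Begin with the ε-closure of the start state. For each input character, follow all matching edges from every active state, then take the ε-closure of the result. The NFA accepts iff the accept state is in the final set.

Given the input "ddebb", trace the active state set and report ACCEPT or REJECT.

initial (ε-close {0}): {0,1,2,3,4,6}
'd' @ 1: {7,8}
'd' @ 2: {1,9}  [accepting]
'e' @ 3: {}  — state set empty
rest 'bb' ignored (set empty)
end set {} — state 1 not in

Answer: REJECT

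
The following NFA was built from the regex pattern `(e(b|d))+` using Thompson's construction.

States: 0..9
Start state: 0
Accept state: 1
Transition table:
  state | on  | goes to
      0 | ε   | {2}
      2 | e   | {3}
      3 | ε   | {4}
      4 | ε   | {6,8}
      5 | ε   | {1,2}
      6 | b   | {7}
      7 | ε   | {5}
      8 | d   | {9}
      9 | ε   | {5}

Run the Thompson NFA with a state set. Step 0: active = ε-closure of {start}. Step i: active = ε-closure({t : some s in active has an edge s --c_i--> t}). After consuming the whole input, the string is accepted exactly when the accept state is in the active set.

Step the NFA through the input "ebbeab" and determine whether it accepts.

Answer: REJECT

Steps:
start: ε-closure({0}) = {0,2}
'e' @ 1: {3,4,6,8}
'b' @ 2: {1,2,5,7}  (accept∈set)
'b' @ 3: {}  — dead — no transitions
rest 'eab' ignored (set empty)
after full input: {}  (accept=1 not in)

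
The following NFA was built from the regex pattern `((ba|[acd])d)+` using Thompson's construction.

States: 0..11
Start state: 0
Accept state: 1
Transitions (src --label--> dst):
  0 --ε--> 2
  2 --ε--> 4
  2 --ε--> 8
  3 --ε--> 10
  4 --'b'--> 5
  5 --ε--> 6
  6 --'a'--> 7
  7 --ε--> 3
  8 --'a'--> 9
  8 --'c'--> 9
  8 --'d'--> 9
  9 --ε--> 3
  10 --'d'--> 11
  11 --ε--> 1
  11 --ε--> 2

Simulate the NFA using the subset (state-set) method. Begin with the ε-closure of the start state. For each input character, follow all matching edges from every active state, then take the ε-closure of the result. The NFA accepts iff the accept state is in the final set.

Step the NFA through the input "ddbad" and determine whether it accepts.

start: ε-closure({0}) = {0,2,4,8}
'd' @ 1: {3,9,10}
'd' @ 2: {1,2,4,8,11}  (accept∈set)
'b' @ 3: {5,6}
'a' @ 4: {3,7,10}
'd' @ 5: {1,2,4,8,11}  (accept∈set)
after full input: {1,2,4,8,11}  (accept=1 in)

Answer: ACCEPT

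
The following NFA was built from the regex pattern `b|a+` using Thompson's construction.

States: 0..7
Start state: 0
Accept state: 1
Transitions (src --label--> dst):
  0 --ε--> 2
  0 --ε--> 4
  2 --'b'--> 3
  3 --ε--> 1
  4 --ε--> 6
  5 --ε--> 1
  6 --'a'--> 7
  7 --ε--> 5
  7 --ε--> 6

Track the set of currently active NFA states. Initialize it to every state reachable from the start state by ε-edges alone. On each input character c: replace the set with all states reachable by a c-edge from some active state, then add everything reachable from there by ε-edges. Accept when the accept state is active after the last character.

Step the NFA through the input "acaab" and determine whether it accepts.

start: ε-closure({0}) = {0,2,4,6}
'a' @ 1: {1,5,6,7}  (accept∈set)
'c' @ 2: {}  — dead — no transitions
rest 'aab' ignored (set empty)
after full input: {}  (accept=1 not in)

Answer: REJECT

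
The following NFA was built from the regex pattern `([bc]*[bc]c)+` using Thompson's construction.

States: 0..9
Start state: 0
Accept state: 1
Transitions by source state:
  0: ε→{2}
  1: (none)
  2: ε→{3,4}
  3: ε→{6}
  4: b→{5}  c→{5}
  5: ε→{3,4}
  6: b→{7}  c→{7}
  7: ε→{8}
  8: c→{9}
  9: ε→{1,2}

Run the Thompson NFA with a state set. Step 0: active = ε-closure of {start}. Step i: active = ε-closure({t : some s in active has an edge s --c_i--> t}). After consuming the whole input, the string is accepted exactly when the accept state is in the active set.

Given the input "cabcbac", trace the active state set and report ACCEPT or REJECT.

initial (ε-close {0}): {0,2,3,4,6}
'c' @ 1: {3,4,5,6,7,8}
'a' @ 2: {}  — state set empty
rest 'bcbac' ignored (set empty)
after full input: {}  (accept=1 not in)

Answer: REJECT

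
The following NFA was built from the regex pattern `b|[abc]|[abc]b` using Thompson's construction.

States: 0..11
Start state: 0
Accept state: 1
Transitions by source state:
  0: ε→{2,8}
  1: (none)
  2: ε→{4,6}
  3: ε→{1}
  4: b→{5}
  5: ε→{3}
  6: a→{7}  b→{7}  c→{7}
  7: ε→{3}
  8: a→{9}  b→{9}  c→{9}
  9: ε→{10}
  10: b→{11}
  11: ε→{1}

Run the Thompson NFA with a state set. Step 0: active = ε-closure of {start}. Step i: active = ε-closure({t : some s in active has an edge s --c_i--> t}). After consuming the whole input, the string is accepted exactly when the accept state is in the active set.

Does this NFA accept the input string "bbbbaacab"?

start: ε-closure({0}) = {0,2,4,6,8}
'b' @ 1: {1,3,5,7,9,10}  (accept∈set)
'b' @ 2: {1,11}  (accept∈set)
'b' @ 3: {}  — dead — no transitions
rest 'baacab' ignored (set empty)
after full input: {}  (accept=1 not in)

Answer: REJECT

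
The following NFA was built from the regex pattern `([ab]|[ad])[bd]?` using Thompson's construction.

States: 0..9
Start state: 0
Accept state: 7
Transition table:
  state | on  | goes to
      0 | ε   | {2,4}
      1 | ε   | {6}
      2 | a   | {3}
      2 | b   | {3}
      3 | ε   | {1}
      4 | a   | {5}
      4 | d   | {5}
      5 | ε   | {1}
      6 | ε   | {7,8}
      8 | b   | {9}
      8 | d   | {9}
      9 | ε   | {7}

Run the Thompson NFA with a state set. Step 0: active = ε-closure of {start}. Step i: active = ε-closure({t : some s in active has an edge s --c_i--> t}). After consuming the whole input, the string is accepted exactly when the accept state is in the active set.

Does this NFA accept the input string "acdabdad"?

initial (ε-close {0}): {0,2,4}
'a' @ 1: {1,3,5,6,7,8}  ✓accept
'c' @ 2: {}  — state set empty
rest 'dabdad' ignored (set empty)
after full input: {}  (accept=7 not in)

Answer: REJECT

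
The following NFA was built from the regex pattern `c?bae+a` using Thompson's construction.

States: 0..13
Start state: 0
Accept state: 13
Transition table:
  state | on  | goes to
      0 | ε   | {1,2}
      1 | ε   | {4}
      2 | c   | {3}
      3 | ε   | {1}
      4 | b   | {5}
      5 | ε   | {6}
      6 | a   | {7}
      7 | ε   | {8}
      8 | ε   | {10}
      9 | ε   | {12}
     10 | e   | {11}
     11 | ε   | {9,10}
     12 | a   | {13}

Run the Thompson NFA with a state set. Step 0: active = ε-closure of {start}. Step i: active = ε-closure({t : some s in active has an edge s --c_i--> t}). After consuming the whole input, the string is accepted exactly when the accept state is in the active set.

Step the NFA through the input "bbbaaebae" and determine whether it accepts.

Answer: REJECT

Derivation:
initial (ε-close {0}): {0,1,2,4}
'b' @ 1: {5,6}
'b' @ 2: {}  — state set empty
rest 'baaebae' ignored (set empty)
final: {}; accept 13 not in set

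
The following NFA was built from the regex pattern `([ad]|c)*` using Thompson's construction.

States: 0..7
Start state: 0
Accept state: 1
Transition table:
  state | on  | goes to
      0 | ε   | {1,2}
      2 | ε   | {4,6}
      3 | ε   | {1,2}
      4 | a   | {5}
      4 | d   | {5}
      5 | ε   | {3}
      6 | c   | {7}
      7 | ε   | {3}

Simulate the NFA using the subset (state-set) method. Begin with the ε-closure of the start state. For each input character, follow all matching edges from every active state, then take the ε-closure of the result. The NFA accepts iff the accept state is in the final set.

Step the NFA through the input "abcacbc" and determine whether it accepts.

Answer: REJECT

Trace:
S₀ = ε-closure({0}) = {0,1,2,4,6}
'a' @ 1: {1,2,3,4,5,6}  ✓accept
'b' @ 2: {}  — no active states
rest 'cacbc' ignored (set empty)
final: {}; accept 1 not in set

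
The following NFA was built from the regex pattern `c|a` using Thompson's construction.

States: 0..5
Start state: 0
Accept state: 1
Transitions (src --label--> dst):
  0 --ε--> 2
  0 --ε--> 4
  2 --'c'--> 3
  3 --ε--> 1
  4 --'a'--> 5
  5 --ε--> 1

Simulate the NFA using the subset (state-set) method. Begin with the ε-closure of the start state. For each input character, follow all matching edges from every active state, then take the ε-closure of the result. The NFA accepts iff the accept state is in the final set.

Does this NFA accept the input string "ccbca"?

initial (ε-close {0}): {0,2,4}
'c' @ 1: {1,3}  [accepting]
'c' @ 2: {}  — state set empty
rest 'bca' ignored (set empty)
final: {}; accept 1 not in set

Answer: REJECT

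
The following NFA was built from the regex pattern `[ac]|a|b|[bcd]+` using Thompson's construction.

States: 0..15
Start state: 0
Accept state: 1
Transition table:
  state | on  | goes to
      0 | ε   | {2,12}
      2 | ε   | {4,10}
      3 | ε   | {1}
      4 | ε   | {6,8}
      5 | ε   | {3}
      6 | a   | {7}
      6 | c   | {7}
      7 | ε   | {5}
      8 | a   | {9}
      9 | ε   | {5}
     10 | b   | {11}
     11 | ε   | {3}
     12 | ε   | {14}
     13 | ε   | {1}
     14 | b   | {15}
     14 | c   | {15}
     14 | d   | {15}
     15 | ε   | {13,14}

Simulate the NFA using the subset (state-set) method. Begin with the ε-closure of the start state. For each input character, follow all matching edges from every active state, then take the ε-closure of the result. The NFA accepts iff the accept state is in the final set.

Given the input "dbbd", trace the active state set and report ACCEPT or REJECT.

Answer: ACCEPT

Derivation:
start: ε-closure({0}) = {0,2,4,6,8,10,12,14}
'd' @ 1: {1,13,14,15}  [accepting]
'b' @ 2: {1,13,14,15}  [accepting]
'b' @ 3: {1,13,14,15}  [accepting]
'd' @ 4: {1,13,14,15}  [accepting]
end set {1,13,14,15} — state 1 in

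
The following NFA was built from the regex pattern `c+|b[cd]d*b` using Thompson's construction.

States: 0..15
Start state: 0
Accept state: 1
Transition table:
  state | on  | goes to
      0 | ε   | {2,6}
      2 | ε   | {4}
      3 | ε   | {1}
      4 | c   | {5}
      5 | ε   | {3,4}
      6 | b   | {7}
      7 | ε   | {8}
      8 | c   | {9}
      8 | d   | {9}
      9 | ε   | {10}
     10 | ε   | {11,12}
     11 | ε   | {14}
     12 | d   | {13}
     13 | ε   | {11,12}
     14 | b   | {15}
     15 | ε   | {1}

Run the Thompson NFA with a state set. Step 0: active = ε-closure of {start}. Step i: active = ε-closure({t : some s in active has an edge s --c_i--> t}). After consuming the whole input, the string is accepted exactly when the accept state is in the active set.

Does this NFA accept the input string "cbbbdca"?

Answer: REJECT

Derivation:
S₀ = ε-closure({0}) = {0,2,4,6}
'c' @ 1: {1,3,4,5}  ✓accept
'b' @ 2: {}  — state set empty
rest 'bbdca' ignored (set empty)
after full input: {}  (accept=1 not in)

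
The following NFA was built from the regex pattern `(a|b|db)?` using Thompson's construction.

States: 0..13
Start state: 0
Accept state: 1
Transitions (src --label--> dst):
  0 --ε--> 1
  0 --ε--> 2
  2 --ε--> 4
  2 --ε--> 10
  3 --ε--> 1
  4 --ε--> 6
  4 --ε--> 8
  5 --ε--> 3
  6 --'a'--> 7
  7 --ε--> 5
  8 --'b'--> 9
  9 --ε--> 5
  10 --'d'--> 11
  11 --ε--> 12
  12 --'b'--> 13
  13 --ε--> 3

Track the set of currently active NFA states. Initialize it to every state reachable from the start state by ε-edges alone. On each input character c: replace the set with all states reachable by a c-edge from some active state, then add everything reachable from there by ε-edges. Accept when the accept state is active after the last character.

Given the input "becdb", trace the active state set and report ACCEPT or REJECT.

start: ε-closure({0}) = {0,1,2,4,6,8,10}
'b' @ 1: {1,3,5,9}  (accept∈set)
'e' @ 2: {}  — state set empty
rest 'cdb' ignored (set empty)
after full input: {}  (accept=1 not in)

Answer: REJECT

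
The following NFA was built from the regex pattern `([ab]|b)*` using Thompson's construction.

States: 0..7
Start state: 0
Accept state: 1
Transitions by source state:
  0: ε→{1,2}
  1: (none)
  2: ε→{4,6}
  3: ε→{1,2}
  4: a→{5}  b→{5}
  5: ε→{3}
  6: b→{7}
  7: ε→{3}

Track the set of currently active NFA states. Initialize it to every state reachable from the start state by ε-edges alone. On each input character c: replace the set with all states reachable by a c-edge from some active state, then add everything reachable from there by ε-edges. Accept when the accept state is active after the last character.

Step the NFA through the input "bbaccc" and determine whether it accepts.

Answer: REJECT

Trace:
initial (ε-close {0}): {0,1,2,4,6}
'b' @ 1: {1,2,3,4,5,6,7}  (accept∈set)
'b' @ 2: {1,2,3,4,5,6,7}  (accept∈set)
'a' @ 3: {1,2,3,4,5,6}  (accept∈set)
'c' @ 4: {}  — no active states
rest 'cc' ignored (set empty)
end set {} — state 1 not in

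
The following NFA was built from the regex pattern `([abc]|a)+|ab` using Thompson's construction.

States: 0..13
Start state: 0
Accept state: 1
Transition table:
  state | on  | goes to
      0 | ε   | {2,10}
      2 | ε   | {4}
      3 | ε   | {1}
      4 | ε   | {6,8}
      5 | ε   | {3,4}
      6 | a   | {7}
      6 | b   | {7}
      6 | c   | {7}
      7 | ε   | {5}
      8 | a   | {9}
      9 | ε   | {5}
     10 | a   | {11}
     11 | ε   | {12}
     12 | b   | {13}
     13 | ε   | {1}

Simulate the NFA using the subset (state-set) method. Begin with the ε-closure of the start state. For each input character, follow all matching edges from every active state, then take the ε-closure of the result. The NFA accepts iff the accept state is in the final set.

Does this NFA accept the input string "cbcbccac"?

S₀ = ε-closure({0}) = {0,2,4,6,8,10}
'c' @ 1: {1,3,4,5,6,7,8}  ✓accept
'b' @ 2: {1,3,4,5,6,7,8}  ✓accept
'c' @ 3: {1,3,4,5,6,7,8}  ✓accept
'b' @ 4: {1,3,4,5,6,7,8}  ✓accept
'c' @ 5: {1,3,4,5,6,7,8}  ✓accept
'c' @ 6: {1,3,4,5,6,7,8}  ✓accept
'a' @ 7: {1,3,4,5,6,7,8,9}  ✓accept
'c' @ 8: {1,3,4,5,6,7,8}  ✓accept
after full input: {1,3,4,5,6,7,8}  (accept=1 in)

Answer: ACCEPT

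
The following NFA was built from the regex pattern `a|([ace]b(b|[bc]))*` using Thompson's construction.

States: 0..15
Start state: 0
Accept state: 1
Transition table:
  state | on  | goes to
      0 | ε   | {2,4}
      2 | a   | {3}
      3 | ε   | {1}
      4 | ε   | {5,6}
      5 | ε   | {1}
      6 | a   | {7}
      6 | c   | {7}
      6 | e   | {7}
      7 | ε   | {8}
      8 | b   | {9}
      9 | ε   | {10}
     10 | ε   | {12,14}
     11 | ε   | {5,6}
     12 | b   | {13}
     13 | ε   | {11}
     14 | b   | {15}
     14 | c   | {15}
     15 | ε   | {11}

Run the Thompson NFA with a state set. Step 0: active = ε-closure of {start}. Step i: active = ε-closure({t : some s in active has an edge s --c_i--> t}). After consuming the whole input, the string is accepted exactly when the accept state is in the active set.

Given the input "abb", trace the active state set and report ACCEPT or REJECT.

S₀ = ε-closure({0}) = {0,1,2,4,5,6}
'a' @ 1: {1,3,7,8}  ✓accept
'b' @ 2: {9,10,12,14}
'b' @ 3: {1,5,6,11,13,15}  ✓accept
final: {1,5,6,11,13,15}; accept 1 in set

Answer: ACCEPT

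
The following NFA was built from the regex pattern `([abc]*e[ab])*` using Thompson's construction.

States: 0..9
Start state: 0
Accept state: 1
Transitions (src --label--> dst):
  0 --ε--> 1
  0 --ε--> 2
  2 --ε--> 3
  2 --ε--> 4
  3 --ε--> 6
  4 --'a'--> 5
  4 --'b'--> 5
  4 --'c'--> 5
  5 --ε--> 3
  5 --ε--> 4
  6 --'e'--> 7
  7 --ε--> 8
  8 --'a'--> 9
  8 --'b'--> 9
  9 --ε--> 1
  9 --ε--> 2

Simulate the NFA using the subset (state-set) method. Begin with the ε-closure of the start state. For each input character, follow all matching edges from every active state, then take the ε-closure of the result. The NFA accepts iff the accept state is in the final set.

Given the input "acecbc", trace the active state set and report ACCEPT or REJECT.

S₀ = ε-closure({0}) = {0,1,2,3,4,6}
'a' @ 1: {3,4,5,6}
'c' @ 2: {3,4,5,6}
'e' @ 3: {7,8}
'c' @ 4: {}  — no active states
rest 'bc' ignored (set empty)
after full input: {}  (accept=1 not in)

Answer: REJECT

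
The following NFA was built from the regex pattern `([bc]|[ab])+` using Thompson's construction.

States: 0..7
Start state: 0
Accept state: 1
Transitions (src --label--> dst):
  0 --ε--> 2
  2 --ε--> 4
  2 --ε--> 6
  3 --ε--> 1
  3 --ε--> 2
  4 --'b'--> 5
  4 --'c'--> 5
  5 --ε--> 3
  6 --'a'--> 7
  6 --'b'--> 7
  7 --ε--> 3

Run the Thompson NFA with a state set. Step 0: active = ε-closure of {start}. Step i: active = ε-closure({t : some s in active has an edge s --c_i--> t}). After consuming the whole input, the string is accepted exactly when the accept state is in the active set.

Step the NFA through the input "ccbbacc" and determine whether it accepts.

Answer: ACCEPT

Derivation:
start: ε-closure({0}) = {0,2,4,6}
'c' @ 1: {1,2,3,4,5,6}  [accepting]
'c' @ 2: {1,2,3,4,5,6}  [accepting]
'b' @ 3: {1,2,3,4,5,6,7}  [accepting]
'b' @ 4: {1,2,3,4,5,6,7}  [accepting]
'a' @ 5: {1,2,3,4,6,7}  [accepting]
'c' @ 6: {1,2,3,4,5,6}  [accepting]
'c' @ 7: {1,2,3,4,5,6}  [accepting]
final: {1,2,3,4,5,6}; accept 1 in set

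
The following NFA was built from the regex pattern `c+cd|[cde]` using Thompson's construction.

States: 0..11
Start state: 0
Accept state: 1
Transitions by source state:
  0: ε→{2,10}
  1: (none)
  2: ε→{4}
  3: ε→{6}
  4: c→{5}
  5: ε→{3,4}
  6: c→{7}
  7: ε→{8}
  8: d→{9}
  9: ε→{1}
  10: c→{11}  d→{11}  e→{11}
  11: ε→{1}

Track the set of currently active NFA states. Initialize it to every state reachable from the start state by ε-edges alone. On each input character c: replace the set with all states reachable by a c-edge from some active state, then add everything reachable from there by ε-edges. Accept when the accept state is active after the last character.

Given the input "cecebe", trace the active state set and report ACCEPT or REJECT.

initial (ε-close {0}): {0,2,4,10}
'c' @ 1: {1,3,4,5,6,11}  (accept∈set)
'e' @ 2: {}  — state set empty
rest 'cebe' ignored (set empty)
end set {} — state 1 not in

Answer: REJECT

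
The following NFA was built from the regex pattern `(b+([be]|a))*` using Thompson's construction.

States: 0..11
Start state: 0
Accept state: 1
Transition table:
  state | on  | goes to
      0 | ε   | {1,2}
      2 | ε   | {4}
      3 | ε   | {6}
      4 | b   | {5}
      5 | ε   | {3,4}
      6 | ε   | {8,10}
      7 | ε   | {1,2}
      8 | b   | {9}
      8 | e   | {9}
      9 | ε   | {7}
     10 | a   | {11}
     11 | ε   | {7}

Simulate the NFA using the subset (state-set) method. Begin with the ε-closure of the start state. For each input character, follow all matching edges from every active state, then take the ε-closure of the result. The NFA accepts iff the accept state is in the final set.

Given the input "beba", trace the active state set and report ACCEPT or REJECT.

Answer: ACCEPT

Steps:
S₀ = ε-closure({0}) = {0,1,2,4}
'b' @ 1: {3,4,5,6,8,10}
'e' @ 2: {1,2,4,7,9}  [accepting]
'b' @ 3: {3,4,5,6,8,10}
'a' @ 4: {1,2,4,7,11}  [accepting]
final: {1,2,4,7,11}; accept 1 in set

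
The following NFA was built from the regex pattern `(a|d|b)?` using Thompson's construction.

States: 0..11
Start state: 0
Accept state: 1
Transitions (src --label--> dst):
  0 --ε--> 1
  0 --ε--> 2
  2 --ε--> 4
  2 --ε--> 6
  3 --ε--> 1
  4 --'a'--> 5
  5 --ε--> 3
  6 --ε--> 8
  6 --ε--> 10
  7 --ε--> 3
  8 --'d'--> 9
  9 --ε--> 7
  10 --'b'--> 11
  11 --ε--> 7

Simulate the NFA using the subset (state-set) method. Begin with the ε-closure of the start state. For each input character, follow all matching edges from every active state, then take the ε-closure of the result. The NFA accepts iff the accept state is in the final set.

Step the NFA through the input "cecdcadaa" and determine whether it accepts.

start: ε-closure({0}) = {0,1,2,4,6,8,10}
'c' @ 1: {}  — dead — no transitions
rest 'ecdcadaa' ignored (set empty)
final: {}; accept 1 not in set

Answer: REJECT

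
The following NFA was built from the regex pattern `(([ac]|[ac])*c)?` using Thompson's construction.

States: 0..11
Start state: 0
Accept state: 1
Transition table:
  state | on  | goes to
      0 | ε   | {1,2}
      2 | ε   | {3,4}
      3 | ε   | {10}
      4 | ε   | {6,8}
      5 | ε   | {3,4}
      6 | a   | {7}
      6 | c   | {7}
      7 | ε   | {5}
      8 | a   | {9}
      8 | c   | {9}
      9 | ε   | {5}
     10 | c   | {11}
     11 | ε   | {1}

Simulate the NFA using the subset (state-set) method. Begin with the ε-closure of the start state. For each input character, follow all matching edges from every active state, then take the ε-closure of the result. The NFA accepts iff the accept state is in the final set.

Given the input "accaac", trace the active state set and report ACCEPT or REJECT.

start: ε-closure({0}) = {0,1,2,3,4,6,8,10}
'a' @ 1: {3,4,5,6,7,8,9,10}
'c' @ 2: {1,3,4,5,6,7,8,9,10,11}  (accept∈set)
'c' @ 3: {1,3,4,5,6,7,8,9,10,11}  (accept∈set)
'a' @ 4: {3,4,5,6,7,8,9,10}
'a' @ 5: {3,4,5,6,7,8,9,10}
'c' @ 6: {1,3,4,5,6,7,8,9,10,11}  (accept∈set)
after full input: {1,3,4,5,6,7,8,9,10,11}  (accept=1 in)

Answer: ACCEPT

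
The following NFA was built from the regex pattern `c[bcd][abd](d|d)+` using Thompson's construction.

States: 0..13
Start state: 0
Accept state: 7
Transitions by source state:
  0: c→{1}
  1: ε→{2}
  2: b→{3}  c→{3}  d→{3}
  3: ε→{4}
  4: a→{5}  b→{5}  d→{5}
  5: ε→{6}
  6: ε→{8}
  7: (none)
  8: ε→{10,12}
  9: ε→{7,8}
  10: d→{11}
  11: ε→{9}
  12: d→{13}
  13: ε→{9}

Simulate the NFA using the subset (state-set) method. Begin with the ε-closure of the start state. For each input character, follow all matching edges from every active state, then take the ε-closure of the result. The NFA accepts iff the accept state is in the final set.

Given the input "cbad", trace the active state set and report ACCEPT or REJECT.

S₀ = ε-closure({0}) = {0}
'c' @ 1: {1,2}
'b' @ 2: {3,4}
'a' @ 3: {5,6,8,10,12}
'd' @ 4: {7,8,9,10,11,12,13}  ✓accept
after full input: {7,8,9,10,11,12,13}  (accept=7 in)

Answer: ACCEPT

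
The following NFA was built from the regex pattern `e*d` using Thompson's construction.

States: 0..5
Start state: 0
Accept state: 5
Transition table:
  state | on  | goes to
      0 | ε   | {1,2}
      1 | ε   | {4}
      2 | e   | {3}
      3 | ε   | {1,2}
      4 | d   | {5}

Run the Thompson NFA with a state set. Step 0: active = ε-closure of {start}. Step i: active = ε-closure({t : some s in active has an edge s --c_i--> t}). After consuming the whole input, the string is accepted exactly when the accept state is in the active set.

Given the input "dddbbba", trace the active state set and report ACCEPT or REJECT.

S₀ = ε-closure({0}) = {0,1,2,4}
'd' @ 1: {5}  [accepting]
'd' @ 2: {}  — no active states
rest 'dbbba' ignored (set empty)
final: {}; accept 5 not in set

Answer: REJECT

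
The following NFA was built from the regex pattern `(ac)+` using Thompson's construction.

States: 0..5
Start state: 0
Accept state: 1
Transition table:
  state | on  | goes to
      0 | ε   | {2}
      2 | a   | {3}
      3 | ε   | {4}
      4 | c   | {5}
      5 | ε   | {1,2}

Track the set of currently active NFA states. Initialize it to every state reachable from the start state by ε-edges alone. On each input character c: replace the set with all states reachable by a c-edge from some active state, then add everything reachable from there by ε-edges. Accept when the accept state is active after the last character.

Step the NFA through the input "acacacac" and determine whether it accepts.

start: ε-closure({0}) = {0,2}
'a' @ 1: {3,4}
'c' @ 2: {1,2,5}  ✓accept
'a' @ 3: {3,4}
'c' @ 4: {1,2,5}  ✓accept
'a' @ 5: {3,4}
'c' @ 6: {1,2,5}  ✓accept
'a' @ 7: {3,4}
'c' @ 8: {1,2,5}  ✓accept
final: {1,2,5}; accept 1 in set

Answer: ACCEPT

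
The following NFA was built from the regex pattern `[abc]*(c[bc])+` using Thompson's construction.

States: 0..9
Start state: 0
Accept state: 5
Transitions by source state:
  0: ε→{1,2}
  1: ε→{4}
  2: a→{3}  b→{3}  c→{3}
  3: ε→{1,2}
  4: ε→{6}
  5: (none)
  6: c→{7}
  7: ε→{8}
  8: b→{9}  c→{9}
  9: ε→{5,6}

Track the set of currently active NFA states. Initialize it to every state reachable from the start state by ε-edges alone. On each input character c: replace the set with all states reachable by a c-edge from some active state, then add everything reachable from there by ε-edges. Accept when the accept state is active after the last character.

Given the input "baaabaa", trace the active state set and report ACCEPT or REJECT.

Answer: REJECT

Trace:
start: ε-closure({0}) = {0,1,2,4,6}
'b' @ 1: {1,2,3,4,6}
'a' @ 2: {1,2,3,4,6}
'a' @ 3: {1,2,3,4,6}
'a' @ 4: {1,2,3,4,6}
'b' @ 5: {1,2,3,4,6}
'a' @ 6: {1,2,3,4,6}
'a' @ 7: {1,2,3,4,6}
end set {1,2,3,4,6} — state 5 not in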